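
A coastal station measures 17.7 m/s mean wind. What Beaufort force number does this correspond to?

Beaufort force 8

17.7 m/s lies in the Beaufort 8 band (gale, 17.2–20.7 m/s).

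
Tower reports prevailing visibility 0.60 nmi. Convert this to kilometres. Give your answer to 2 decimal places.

1 nmi = 1.852 km, so 0.60 × 1.852 = 1.11 km.

1.11 km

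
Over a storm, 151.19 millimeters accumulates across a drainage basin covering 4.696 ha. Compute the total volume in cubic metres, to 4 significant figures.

Area: 4.696 ha = 46960 m².
1 mm over 1 m² is 1 L, so volume = 151.19 × 46960 = 7099882.4 L = 7100 m³.

7100 cubic metres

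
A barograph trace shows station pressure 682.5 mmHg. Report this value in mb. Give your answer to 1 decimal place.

1 mmHg = 1.33322 mb, so 682.5 × 1.33322 = 909.9 mb.

909.9 mb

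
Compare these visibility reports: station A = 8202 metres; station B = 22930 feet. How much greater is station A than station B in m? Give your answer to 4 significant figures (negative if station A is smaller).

1213 m

station B: 22930 ft = 6989.06 m.
Difference: 8202.00 − 6989.06 = 1213 m.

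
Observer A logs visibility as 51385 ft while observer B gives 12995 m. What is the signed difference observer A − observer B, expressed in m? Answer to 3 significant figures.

observer A: 51385 ft = 15662.15 m.
Difference: 15662.15 − 12995.00 = 2670 m.

2670 m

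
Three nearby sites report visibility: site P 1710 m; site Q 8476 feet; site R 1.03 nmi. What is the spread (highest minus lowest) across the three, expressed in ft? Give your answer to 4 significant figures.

site P: 1710 m = 5610.24 ft.
site R: 1.03 nmi = 6258.40 ft.
Spread: 8476.00 − 5610.24 = 2866 ft.

2866 ft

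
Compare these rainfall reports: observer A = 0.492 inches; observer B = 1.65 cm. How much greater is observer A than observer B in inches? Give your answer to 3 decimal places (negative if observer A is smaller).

observer B: 1.65 cm = 0.64961 in.
Difference: 0.49200 − 0.64961 = -0.158 in.

-0.158 in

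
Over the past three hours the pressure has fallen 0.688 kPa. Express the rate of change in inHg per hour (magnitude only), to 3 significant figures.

0.688 kPa / 3 h × 0.2953 inHg/kPa = 0.0677 inHg/h.

0.0677 inHg per hour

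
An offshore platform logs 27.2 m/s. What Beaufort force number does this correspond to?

Beaufort force 10

27.2 m/s lies in the Beaufort 10 band (storm, 24.5–28.4 m/s).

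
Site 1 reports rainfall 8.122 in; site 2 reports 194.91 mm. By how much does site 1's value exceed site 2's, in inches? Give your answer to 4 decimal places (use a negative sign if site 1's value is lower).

0.4484 in

site 2: 194.91 mm = 7.673622 in.
Difference: 8.122000 − 7.673622 = 0.4484 in.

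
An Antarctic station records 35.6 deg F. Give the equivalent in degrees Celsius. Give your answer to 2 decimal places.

2.00 °C

°C = (°F − 32) × 5/9 = (35.6 − 32) / 1.8 = 2.00 °C.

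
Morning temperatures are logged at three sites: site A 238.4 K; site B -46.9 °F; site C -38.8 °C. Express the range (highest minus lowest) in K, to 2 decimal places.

9.08 K

site A: 238.4 K = -34.750 °C.
site B: -46.9 °F = -43.833 °C.
Spread: (-34.750) − (-43.833) = 9.083 °C.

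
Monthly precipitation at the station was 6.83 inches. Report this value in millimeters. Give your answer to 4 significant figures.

1 in = 25.4 mm, so 6.83 × 25.4 = 173.5 mm.

173.5 mm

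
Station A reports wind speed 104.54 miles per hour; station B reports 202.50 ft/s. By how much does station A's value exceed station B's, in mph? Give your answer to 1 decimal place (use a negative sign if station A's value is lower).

station B: 202.50 ft/s = 138.068 mph.
Difference: 104.540 − 138.068 = -33.5 mph.

-33.5 mph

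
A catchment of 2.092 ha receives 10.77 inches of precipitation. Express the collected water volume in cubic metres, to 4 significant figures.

Depth: 10.77 in × 25.4 = 273.558 mm.
Area: 2.092 ha = 20920 m².
1 mm over 1 m² is 1 L, so volume = 273.558 × 20920 = 5722833.4 L = 5723 m³.

5723 cubic metres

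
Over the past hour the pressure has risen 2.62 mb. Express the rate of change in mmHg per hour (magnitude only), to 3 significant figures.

1.97 mmHg per hour

2.62 mb / 1 h × 0.750062 mmHg/mb = 1.97 mmHg/h.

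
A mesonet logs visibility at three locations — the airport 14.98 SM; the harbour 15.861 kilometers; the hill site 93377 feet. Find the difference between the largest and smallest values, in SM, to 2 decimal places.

the harbour: 15.861 km = 9.8556 SM.
the hill site: 93377 ft = 17.6850 SM.
Spread: 17.6850 − 9.8556 = 7.83 SM.

7.83 SM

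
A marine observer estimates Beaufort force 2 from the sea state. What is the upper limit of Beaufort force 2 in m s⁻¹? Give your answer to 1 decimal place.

Beaufort 2 (light breeze) spans 1.6–3.3 m/s.

3.3 m/s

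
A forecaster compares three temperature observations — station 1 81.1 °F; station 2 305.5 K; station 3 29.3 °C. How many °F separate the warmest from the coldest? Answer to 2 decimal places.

station 1: 81.1 °F = 27.278 °C.
station 2: 305.5 K = 32.350 °C.
Spread: 32.350 − 27.278 = 5.072 °C = 9.13 °F.

9.13 °F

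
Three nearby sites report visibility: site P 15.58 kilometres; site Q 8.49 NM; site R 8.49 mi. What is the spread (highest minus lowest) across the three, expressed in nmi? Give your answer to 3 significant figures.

site P: 15.58 km = 8.4125 nmi.
site R: 8.49 SM = 7.3776 nmi.
Spread: 8.4900 − 7.3776 = 1.11 nmi.

1.11 nmi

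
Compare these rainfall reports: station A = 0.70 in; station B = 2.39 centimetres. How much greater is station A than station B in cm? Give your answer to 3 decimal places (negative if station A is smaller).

-0.612 cm

station A: 0.70 in = 1.77800 cm.
Difference: 1.77800 − 2.39000 = -0.612 cm.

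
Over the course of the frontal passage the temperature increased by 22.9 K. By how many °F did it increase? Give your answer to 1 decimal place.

41.2 °F

A change of 1 °C equals a change of 1.8 °F: Δ°F = 22.9 × 1.8 = 41.2 °F.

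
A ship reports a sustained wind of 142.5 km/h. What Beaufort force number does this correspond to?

142.5 km/h = 39.6 m/s, which is Beaufort 12 (hurricane force, ≥32.7 m/s).

Beaufort force 12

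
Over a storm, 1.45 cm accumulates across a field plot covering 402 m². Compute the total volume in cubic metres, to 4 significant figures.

5.829 cubic metres

Depth: 1.45 cm × 10 = 14.5 mm.
1 mm over 1 m² is 1 L, so volume = 14.5 × 402 = 5829 L = 5.829 m³.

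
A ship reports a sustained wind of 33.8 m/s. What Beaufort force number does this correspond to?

Beaufort force 12

33.8 m/s lies in the Beaufort 12 band (hurricane force, ≥32.7 m/s).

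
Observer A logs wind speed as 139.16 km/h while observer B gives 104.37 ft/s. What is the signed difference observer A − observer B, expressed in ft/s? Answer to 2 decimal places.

22.45 ft/s

observer A: 139.16 km/h = 126.8227 ft/s.
Difference: 126.8227 − 104.3700 = 22.45 ft/s.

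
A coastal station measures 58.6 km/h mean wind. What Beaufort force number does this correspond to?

Beaufort force 7

58.6 km/h = 16.3 m/s, which is Beaufort 7 (near gale, 13.9–17.1 m/s).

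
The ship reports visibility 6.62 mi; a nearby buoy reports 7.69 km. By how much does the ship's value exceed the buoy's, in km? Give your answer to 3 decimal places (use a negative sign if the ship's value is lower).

the ship: 6.62 SM = 10.65386 km.
Difference: 10.65386 − 7.69000 = 2.964 km.

2.964 km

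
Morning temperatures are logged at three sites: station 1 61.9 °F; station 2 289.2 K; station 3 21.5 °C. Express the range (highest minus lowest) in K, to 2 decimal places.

5.45 K

station 1: 61.9 °F = 16.611 °C.
station 2: 289.2 K = 16.050 °C.
Spread: 21.500 − 16.050 = 5.450 °C.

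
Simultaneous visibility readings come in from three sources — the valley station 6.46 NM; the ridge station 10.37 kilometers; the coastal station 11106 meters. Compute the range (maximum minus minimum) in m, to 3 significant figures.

1590 m

the valley station: 6.46 nmi = 11963.92 m.
the ridge station: 10.37 km = 10370.00 m.
Spread: 11963.92 − 10370.00 = 1590 m.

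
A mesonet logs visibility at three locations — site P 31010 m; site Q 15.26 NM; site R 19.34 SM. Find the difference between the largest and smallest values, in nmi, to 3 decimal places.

site P: 31010 m = 16.74406 nmi.
site R: 19.34 SM = 16.80600 nmi.
Spread: 16.80600 − 15.26000 = 1.546 nmi.

1.546 nmi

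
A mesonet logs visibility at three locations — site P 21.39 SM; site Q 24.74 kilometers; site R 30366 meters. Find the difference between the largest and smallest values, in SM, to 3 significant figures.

6.02 SM

site Q: 24.74 km = 15.3727 SM.
site R: 30366 m = 18.8686 SM.
Spread: 21.3900 − 15.3727 = 6.02 SM.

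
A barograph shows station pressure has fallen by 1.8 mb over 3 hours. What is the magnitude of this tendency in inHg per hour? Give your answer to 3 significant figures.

0.0177 inHg per hour

1.8 mb / 3 h × 0.02953 inHg/mb = 0.0177 inHg/h.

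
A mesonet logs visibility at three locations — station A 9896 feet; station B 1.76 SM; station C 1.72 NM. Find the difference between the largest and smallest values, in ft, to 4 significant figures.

1158 ft

station B: 1.76 SM = 9292.80 ft.
station C: 1.72 nmi = 10450.92 ft.
Spread: 10450.92 − 9292.80 = 1158 ft.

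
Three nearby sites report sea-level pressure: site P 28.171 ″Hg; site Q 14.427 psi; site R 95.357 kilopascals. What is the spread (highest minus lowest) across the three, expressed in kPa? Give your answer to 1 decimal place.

4.1 kPa

site P: 28.171 inHg = 95.398 kPa.
site Q: 14.427 psi = 99.471 kPa.
Spread: 99.471 − 95.357 = 4.1 kPa.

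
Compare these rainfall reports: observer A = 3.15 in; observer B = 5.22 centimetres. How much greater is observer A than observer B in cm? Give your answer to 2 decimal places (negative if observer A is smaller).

2.78 cm

observer A: 3.15 in = 8.0010 cm.
Difference: 8.0010 − 5.2200 = 2.78 cm.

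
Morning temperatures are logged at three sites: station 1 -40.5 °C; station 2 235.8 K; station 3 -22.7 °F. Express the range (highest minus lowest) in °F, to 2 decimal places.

18.20 °F

station 2: 235.8 K = -37.350 °C.
station 3: -22.7 °F = -30.389 °C.
Spread: (-30.389) − (-40.500) = 10.111 °C = 18.20 °F.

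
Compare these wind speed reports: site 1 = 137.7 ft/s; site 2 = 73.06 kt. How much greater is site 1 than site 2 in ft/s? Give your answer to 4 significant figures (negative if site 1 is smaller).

14.39 ft/s

site 2: 73.06 kt = 123.3114 ft/s.
Difference: 137.7000 − 123.3114 = 14.39 ft/s.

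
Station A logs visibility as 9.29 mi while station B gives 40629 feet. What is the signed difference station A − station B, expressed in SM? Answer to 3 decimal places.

station B: 40629 ft = 7.69489 SM.
Difference: 9.29000 − 7.69489 = 1.595 SM.

1.595 SM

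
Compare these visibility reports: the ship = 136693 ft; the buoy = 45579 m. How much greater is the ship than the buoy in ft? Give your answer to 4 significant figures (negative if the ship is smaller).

the buoy: 45579 m = 149537.40 ft.
Difference: 136693.00 − 149537.40 = -12840 ft.

-12840 ft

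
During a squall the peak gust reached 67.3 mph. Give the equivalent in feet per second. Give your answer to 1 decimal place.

1 mph = 1.46667 ft/s, so 67.3 × 1.46667 = 98.7 ft/s.

98.7 ft/s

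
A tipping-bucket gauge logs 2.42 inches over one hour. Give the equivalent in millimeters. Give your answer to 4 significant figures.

1 in = 25.4 mm, so 2.42 × 25.4 = 61.47 mm.

61.47 mm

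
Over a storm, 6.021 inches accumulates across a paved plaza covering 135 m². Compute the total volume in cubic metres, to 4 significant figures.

20.65 cubic metres

Depth: 6.021 in × 25.4 = 152.9334 mm.
1 mm over 1 m² is 1 L, so volume = 152.9334 × 135 = 20646.009 L = 20.65 m³.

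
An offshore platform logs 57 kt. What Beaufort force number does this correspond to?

Beaufort force 11

57 kt lies in the Beaufort 11 band (violent storm, 56–63 kt).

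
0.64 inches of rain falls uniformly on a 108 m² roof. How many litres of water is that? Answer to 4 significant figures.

Depth: 0.64 in × 25.4 = 16.256 mm.
1 mm over 1 m² is 1 L, so volume = 16.256 × 108 = 1755.648 L ≈ 1756 L.

1756 litres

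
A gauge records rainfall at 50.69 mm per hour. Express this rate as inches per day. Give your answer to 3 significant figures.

50.69 mm/hour × 0.0393701 in/mm × 24 hour/day = 47.9 in/day.

47.9 in/day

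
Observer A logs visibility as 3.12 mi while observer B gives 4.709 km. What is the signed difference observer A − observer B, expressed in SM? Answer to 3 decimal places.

observer B: 4.709 km = 2.92604 SM.
Difference: 3.12000 − 2.92604 = 0.194 SM.

0.194 SM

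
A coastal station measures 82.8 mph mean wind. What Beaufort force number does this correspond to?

Beaufort force 12

82.8 mph = 37.0 m/s, which is Beaufort 12 (hurricane force, ≥32.7 m/s).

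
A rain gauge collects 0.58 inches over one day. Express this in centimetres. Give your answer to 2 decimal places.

1 in = 2.54 cm, so 0.58 × 2.54 = 1.47 cm.

1.47 cm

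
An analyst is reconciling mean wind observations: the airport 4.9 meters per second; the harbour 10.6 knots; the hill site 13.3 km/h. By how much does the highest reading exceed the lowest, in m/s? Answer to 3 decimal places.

the harbour: 10.6 kt = 5.45311 m/s.
the hill site: 13.3 km/h = 3.69444 m/s.
Spread: 5.45311 − 3.69444 = 1.759 m/s.

1.759 m/s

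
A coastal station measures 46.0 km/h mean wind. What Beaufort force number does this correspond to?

Beaufort force 6

46.0 km/h = 12.8 m/s, which is Beaufort 6 (strong breeze, 10.8–13.8 m/s).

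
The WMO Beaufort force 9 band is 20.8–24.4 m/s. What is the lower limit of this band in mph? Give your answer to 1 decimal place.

20.8–24.4 m/s × 2.237 = 46.5–54.6 mph.

46.5 mph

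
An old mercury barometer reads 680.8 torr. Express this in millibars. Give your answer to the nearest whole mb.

1 mmHg = 1.33322 mb, so 680.8 × 1.33322 = 908 mb.

908 mb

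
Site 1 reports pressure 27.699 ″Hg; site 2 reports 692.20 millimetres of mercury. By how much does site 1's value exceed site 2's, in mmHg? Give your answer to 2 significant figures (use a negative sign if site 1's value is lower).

11 mmHg

site 1: 27.699 inHg = 703.55 mmHg.
Difference: 703.55 − 692.20 = 11 mmHg.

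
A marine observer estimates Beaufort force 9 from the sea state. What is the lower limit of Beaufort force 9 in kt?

Beaufort 9 (strong gale) spans 41–47 knots.

41 kt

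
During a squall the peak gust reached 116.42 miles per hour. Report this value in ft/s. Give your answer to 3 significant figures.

1 mph = 1.46667 ft/s, so 116.42 × 1.46667 = 171 ft/s.

171 ft/s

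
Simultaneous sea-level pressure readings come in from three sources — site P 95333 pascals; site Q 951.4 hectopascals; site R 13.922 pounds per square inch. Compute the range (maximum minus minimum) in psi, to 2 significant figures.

site P: 95333 Pa = 13.8269 psi.
site Q: 951.4 hPa = 13.7989 psi.
Spread: 13.9220 − 13.7989 = 0.12 psi.

0.12 psi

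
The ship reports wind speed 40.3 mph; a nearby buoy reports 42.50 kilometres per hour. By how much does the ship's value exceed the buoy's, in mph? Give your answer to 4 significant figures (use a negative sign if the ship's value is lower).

the buoy: 42.50 km/h = 26.4083 mph.
Difference: 40.3000 − 26.4083 = 13.89 mph.

13.89 mph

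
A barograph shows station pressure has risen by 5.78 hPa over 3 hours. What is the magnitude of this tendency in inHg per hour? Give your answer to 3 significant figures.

0.0569 inHg per hour

5.78 hPa / 3 h × 0.02953 inHg/hPa = 0.0569 inHg/h.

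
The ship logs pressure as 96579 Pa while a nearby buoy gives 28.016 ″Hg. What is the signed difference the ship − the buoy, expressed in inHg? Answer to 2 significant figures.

0.50 inHg

the ship: 96579 Pa = 28.5198 inHg.
Difference: 28.5198 − 28.0160 = 0.50 inHg.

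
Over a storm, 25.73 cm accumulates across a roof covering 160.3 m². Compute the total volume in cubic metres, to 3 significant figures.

41.2 cubic metres

Depth: 25.73 cm × 10 = 257.3 mm.
1 mm over 1 m² is 1 L, so volume = 257.3 × 160.3 = 41245.19 L = 41.2 m³.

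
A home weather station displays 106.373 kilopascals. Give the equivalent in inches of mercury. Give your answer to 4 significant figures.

1 kPa = 0.2953 inHg, so 106.373 × 0.2953 = 31.41 inHg.

31.41 inHg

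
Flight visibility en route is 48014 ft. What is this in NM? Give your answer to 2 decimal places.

7.90 nmi

1 ft = 0.000164579 nmi, so 48014 × 0.000164579 = 7.90 nmi.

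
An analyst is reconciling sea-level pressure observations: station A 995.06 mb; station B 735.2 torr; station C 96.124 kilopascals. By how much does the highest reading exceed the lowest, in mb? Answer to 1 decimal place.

station B: 735.2 mmHg = 980.186 mb.
station C: 96.124 kPa = 961.240 mb.
Spread: 995.060 − 961.240 = 33.8 mb.

33.8 mb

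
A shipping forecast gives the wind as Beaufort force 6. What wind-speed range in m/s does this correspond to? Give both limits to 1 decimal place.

10.8 to 13.8 m/s

Beaufort 6 (strong breeze) spans 10.8–13.8 m/s.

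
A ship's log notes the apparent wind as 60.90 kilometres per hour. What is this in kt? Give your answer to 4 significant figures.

1 km/h = 0.539957 kt, so 60.90 × 0.539957 = 32.88 kt.

32.88 kt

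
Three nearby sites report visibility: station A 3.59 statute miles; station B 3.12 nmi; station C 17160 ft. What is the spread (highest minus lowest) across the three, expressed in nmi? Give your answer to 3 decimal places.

station A: 3.59 SM = 3.11962 nmi.
station C: 17160 ft = 2.82417 nmi.
Spread: 3.12000 − 2.82417 = 0.296 nmi.

0.296 nmi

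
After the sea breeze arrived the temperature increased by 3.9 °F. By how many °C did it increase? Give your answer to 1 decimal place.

2.2 °C

For a temperature change the 32° offset cancels: Δ°C = 3.9 × 0.5556 = 2.2 °C.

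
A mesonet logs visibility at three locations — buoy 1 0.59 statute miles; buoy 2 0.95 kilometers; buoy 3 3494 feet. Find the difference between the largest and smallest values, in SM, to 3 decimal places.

0.072 SM

buoy 2: 0.95 km = 0.59030 SM.
buoy 3: 3494 ft = 0.66174 SM.
Spread: 0.66174 − 0.59000 = 0.072 SM.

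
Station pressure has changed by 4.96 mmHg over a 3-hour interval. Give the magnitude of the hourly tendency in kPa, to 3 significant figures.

4.96 mmHg / 3 h × 0.133322 kPa/mmHg = 0.220 kPa/h.

0.220 kPa per hour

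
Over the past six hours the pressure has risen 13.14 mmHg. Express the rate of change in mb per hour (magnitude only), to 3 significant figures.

2.92 mb per hour

13.14 mmHg / 6 h × 1.33322 mb/mmHg = 2.92 mb/h.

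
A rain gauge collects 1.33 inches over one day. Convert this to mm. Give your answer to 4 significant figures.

33.78 mm

1 in = 25.4 mm, so 1.33 × 25.4 = 33.78 mm.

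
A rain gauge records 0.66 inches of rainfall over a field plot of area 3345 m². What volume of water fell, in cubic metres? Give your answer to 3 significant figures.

56.1 cubic metres

Depth: 0.66 in × 25.4 = 16.764 mm.
1 mm over 1 m² is 1 L, so volume = 16.764 × 3345 = 56075.58 L = 56.1 m³.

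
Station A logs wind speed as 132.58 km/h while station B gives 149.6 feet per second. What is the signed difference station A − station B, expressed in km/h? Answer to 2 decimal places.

-31.57 km/h

station B: 149.6 ft/s = 164.1531 km/h.
Difference: 132.5800 − 164.1531 = -31.57 km/h.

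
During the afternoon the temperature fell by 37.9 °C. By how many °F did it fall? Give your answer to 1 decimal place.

68.2 °F

A change of 1 °C equals a change of 1.8 °F: Δ°F = 37.9 × 1.8 = 68.2 °F.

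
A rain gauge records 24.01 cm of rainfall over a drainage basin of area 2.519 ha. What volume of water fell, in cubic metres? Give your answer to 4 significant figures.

6048 cubic metres

Depth: 24.01 cm × 10 = 240.1 mm.
Area: 2.519 ha = 25190 m².
1 mm over 1 m² is 1 L, so volume = 240.1 × 25190 = 6048119 L = 6048 m³.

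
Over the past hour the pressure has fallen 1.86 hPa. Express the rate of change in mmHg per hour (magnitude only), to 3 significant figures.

1.86 hPa / 1 h × 0.750062 mmHg/hPa = 1.40 mmHg/h.

1.40 mmHg per hour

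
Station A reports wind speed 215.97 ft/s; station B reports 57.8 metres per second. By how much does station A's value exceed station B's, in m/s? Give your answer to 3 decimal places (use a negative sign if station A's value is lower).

station A: 215.97 ft/s = 65.82766 m/s.
Difference: 65.82766 − 57.80000 = 8.028 m/s.

8.028 m/s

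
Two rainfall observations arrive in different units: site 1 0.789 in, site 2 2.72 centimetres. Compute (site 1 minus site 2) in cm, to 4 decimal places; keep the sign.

site 1: 0.789 in = 2.004060 cm.
Difference: 2.004060 − 2.720000 = -0.7159 cm.

-0.7159 cm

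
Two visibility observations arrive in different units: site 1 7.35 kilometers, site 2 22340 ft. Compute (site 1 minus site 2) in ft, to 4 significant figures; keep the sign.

1774 ft

site 1: 7.35 km = 24114.17 ft.
Difference: 24114.17 − 22340.00 = 1774 ft.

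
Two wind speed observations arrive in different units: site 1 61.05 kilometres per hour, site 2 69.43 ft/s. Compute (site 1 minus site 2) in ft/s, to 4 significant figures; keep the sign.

-13.79 ft/s

site 1: 61.05 km/h = 55.6376 ft/s.
Difference: 55.6376 − 69.4300 = -13.79 ft/s.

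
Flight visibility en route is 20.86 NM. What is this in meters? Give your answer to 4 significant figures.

1 nmi = 1852 m, so 20.86 × 1852 = 38630 m.

38630 m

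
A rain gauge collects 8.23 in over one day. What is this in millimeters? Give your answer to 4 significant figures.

209.0 mm

1 in = 25.4 mm, so 8.23 × 25.4 = 209.0 mm.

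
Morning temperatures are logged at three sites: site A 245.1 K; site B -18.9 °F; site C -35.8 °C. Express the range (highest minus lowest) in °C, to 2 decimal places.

7.75 °C

site A: 245.1 K = -28.050 °C.
site B: -18.9 °F = -28.278 °C.
Spread: (-28.050) − (-35.800) = 7.750 °C.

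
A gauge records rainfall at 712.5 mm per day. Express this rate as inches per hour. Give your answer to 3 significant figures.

1.17 in/hour

712.5 mm/day × 0.0393701 in/mm × 0.0416667 day/hour = 1.17 in/hour.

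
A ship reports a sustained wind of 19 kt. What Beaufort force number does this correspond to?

Beaufort force 5

19 kt lies in the Beaufort 5 band (fresh breeze, 17–21 kt).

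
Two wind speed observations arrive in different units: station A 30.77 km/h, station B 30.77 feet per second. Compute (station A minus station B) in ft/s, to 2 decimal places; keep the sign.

-2.73 ft/s

station A: 30.77 km/h = 28.0421 ft/s.
Difference: 28.0421 − 30.7700 = -2.73 ft/s.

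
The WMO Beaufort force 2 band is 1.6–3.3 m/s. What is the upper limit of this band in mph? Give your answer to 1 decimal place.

1.6–3.3 m/s × 2.237 = 3.6–7.4 mph.

7.4 mph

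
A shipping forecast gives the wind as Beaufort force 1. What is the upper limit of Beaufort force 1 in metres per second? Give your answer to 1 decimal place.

1.5 m/s

Beaufort 1 (light air) spans 0.3–1.5 m/s.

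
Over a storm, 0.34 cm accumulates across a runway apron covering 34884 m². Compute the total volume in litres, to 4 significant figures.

118600 litres

Depth: 0.34 cm × 10 = 3.4 mm.
1 mm over 1 m² is 1 L, so volume = 3.4 × 34884 = 118605.6 L ≈ 118600 L.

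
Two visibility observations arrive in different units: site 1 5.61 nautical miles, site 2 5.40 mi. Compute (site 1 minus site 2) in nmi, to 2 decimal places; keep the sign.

site 2: 5.40 SM = 4.6925 nmi.
Difference: 5.6100 − 4.6925 = 0.92 nmi.

0.92 nmi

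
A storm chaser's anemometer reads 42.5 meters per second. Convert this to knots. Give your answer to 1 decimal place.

1 m/s = 1.94384 kt, so 42.5 × 1.94384 = 82.6 kt.

82.6 kt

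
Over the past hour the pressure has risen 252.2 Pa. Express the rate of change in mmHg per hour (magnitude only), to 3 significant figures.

252.2 Pa / 1 h × 0.00750062 mmHg/Pa = 1.89 mmHg/h.

1.89 mmHg per hour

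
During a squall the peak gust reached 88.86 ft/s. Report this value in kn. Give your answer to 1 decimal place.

52.6 kt

1 ft/s = 0.592484 kt, so 88.86 × 0.592484 = 52.6 kt.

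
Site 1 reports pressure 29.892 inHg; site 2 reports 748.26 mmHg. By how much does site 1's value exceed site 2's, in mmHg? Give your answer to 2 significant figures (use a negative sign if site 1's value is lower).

site 1: 29.892 inHg = 759.26 mmHg.
Difference: 759.26 − 748.26 = 11 mmHg.

11 mmHg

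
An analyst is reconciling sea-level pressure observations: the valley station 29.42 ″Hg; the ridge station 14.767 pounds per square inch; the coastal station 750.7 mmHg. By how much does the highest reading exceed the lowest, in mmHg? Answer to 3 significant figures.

the valley station: 29.42 inHg = 747.268 mmHg.
the ridge station: 14.767 psi = 763.674 mmHg.
Spread: 763.674 − 747.268 = 16.4 mmHg.

16.4 mmHg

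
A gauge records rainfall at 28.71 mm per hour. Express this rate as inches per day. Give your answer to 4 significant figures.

27.13 in/day

28.71 mm/hour × 0.0393701 in/mm × 24 hour/day = 27.13 in/day.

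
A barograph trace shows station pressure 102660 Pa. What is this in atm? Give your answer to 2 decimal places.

1 Pa = 9.86923e-06 atm, so 102660 × 9.86923e-06 = 1.01 atm.

1.01 atm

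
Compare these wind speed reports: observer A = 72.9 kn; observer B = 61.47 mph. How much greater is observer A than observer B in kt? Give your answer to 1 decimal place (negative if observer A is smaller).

19.5 kt

observer B: 61.47 mph = 53.416 kt.
Difference: 72.900 − 53.416 = 19.5 kt.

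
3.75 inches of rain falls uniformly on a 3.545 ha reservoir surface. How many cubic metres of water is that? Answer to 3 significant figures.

Depth: 3.75 in × 25.4 = 95.25 mm.
Area: 3.545 ha = 35450 m².
1 mm over 1 m² is 1 L, so volume = 95.25 × 35450 = 3376612.5 L = 3380 m³.

3380 cubic metres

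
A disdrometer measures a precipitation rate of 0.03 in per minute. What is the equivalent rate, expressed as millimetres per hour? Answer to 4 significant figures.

0.03 in/minute × 25.4 mm/in × 60 minute/hour = 45.72 mm/hour.

45.72 mm/hour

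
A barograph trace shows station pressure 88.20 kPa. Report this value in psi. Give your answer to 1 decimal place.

12.8 psi

1 kPa = 0.145038 psi, so 88.20 × 0.145038 = 12.8 psi.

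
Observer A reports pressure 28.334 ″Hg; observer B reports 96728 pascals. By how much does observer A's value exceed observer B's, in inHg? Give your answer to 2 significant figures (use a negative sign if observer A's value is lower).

observer B: 96728 Pa = 28.5638 inHg.
Difference: 28.3340 − 28.5638 = -0.23 inHg.

-0.23 inHg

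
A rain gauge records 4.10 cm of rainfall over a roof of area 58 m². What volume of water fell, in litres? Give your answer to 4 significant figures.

2378 litres

Depth: 4.10 cm × 10 = 41 mm.
1 mm over 1 m² is 1 L, so volume = 41 × 58 = 2378 L.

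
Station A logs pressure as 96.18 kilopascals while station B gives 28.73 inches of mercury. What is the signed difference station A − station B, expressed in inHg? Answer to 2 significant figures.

-0.33 inHg

station A: 96.18 kPa = 28.4019 inHg.
Difference: 28.4019 − 28.7300 = -0.33 inHg.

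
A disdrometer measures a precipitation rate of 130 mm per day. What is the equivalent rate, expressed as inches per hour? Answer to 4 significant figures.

130 mm/day × 0.0393701 in/mm × 0.0416667 day/hour = 0.2133 in/hour.

0.2133 in/hour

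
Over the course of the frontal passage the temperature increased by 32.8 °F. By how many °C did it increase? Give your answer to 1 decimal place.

18.2 °C

Converting a difference, only the 9/5 scale factor applies: Δ°C = 32.8 × 0.5556 = 18.2 °C.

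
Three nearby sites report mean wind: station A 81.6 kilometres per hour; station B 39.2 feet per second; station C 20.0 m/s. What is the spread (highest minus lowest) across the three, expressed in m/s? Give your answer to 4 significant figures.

10.72 m/s

station A: 81.6 km/h = 22.6667 m/s.
station B: 39.2 ft/s = 11.9482 m/s.
Spread: 22.6667 − 11.9482 = 10.72 m/s.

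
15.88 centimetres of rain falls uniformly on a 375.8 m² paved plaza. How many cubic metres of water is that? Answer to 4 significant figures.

59.68 cubic metres

Depth: 15.88 cm × 10 = 158.8 mm.
1 mm over 1 m² is 1 L, so volume = 158.8 × 375.8 = 59677.04 L = 59.68 m³.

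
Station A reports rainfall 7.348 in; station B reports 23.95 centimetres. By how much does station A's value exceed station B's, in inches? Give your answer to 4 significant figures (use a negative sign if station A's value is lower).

-2.081 in

station B: 23.95 cm = 9.42913 in.
Difference: 7.34800 − 9.42913 = -2.081 in.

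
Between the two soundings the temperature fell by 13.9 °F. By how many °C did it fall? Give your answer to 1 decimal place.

7.7 °C

For a temperature change the 32° offset cancels: Δ°C = 13.9 × 0.5556 = 7.7 °C.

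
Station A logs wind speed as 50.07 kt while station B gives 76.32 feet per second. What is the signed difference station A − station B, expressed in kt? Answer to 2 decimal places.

4.85 kt

station B: 76.32 ft/s = 45.2184 kt.
Difference: 50.0700 − 45.2184 = 4.85 kt.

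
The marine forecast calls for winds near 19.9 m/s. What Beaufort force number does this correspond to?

19.9 m/s lies in the Beaufort 8 band (gale, 17.2–20.7 m/s).

Beaufort force 8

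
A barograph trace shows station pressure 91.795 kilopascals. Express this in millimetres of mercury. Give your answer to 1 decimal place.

1 kPa = 7.50062 mmHg, so 91.795 × 7.50062 = 688.5 mmHg.

688.5 mmHg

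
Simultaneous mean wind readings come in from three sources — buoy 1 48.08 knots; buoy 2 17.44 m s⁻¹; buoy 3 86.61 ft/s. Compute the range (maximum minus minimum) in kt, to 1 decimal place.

17.4 kt

buoy 2: 17.44 m/s = 33.901 kt.
buoy 3: 86.61 ft/s = 51.315 kt.
Spread: 51.315 − 33.901 = 17.4 kt.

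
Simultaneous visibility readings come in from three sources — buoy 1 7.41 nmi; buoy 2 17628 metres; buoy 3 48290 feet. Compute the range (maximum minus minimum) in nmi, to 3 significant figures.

2.11 nmi

buoy 2: 17628 m = 9.5184 nmi.
buoy 3: 48290 ft = 7.9475 nmi.
Spread: 9.5184 − 7.4100 = 2.11 nmi.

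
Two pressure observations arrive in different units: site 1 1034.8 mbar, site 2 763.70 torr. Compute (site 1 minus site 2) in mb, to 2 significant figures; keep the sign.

site 2: 763.70 mmHg = 1018.18 mb.
Difference: 1034.80 − 1018.18 = 17 mb.

17 mb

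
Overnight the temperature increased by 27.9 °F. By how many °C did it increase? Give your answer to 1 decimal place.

For a temperature change the 32° offset cancels: Δ°C = 27.9 × 0.5556 = 15.5 °C.

15.5 °C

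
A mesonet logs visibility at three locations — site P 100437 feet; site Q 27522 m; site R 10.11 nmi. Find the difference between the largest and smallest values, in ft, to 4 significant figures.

39010 ft

site Q: 27522 m = 90295.28 ft.
site R: 10.11 nmi = 61429.53 ft.
Spread: 100437.00 − 61429.53 = 39010 ft.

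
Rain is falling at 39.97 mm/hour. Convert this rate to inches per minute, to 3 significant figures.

0.0262 in/minute

39.97 mm/hour × 0.0393701 in/mm × 0.0166667 hour/minute = 0.0262 in/minute.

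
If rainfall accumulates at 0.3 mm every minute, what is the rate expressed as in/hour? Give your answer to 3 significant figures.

0.709 in/hour

0.3 mm/minute × 0.0393701 in/mm × 60 minute/hour = 0.709 in/hour.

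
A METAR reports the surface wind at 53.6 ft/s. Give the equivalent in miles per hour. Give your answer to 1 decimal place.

1 ft/s = 0.681818 mph, so 53.6 × 0.681818 = 36.5 mph.

36.5 mph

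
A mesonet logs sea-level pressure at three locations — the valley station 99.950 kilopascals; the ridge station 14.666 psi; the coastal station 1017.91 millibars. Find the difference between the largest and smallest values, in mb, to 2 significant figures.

the valley station: 99.950 kPa = 999.50 mb.
the ridge station: 14.666 psi = 1011.19 mb.
Spread: 1017.91 − 999.50 = 18 mb.

18 mb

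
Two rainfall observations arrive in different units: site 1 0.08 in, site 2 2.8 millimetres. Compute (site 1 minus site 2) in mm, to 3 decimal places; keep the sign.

site 1: 0.08 in = 2.03200 mm.
Difference: 2.03200 − 2.80000 = -0.768 mm.

-0.768 mm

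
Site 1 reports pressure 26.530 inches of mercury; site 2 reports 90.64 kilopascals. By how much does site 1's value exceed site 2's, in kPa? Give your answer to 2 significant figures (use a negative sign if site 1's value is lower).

-0.80 kPa

site 1: 26.530 inHg = 89.8409 kPa.
Difference: 89.8409 − 90.6400 = -0.80 kPa.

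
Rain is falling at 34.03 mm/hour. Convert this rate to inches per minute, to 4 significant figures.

34.03 mm/hour × 0.0393701 in/mm × 0.0166667 hour/minute = 0.02233 in/minute.

0.02233 in/minute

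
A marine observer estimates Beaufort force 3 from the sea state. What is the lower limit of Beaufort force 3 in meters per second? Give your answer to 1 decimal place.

Beaufort 3 (gentle breeze) spans 3.4–5.4 m/s.

3.4 m/s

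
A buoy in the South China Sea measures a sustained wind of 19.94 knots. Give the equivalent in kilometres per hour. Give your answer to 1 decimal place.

1 kt = 1.852 km/h, so 19.94 × 1.852 = 36.9 km/h.

36.9 km/h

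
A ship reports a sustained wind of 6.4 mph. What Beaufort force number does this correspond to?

Beaufort force 2

6.4 mph = 2.9 m/s, which is Beaufort 2 (light breeze, 1.6–3.3 m/s).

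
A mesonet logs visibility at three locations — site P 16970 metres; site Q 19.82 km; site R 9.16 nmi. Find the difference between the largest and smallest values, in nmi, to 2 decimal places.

site P: 16970 m = 9.1631 nmi.
site Q: 19.82 km = 10.7019 nmi.
Spread: 10.7019 − 9.1600 = 1.54 nmi.

1.54 nmi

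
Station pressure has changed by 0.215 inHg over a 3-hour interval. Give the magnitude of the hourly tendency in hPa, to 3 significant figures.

2.43 hPa per hour

0.215 inHg / 3 h × 33.8639 hPa/inHg = 2.43 hPa/h.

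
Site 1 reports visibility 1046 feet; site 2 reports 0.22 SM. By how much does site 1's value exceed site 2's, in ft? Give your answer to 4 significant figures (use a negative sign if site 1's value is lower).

-115.6 ft

site 2: 0.22 SM = 1161.600 ft.
Difference: 1046.000 − 1161.600 = -115.6 ft.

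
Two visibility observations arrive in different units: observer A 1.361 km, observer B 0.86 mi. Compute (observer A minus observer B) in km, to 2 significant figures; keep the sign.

observer B: 0.86 SM = 1.38404 km.
Difference: 1.36100 − 1.38404 = -0.023 km.

-0.023 km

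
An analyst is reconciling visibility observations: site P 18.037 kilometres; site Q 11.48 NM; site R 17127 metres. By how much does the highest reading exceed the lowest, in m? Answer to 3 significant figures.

4130 m

site P: 18.037 km = 18037.00 m.
site Q: 11.48 nmi = 21260.96 m.
Spread: 21260.96 − 17127.00 = 4130 m.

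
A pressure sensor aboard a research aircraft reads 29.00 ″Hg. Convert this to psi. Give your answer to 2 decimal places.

14.24 psi

1 inHg = 0.491154 psi, so 29.00 × 0.491154 = 14.24 psi.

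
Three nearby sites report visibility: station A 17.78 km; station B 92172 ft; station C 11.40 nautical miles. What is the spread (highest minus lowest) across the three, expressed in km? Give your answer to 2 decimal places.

10.31 km

station B: 92172 ft = 28.0940 km.
station C: 11.40 nmi = 21.1128 km.
Spread: 28.0940 − 17.7800 = 10.31 km.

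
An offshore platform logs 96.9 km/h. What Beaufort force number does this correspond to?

96.9 km/h = 26.9 m/s, which is Beaufort 10 (storm, 24.5–28.4 m/s).

Beaufort force 10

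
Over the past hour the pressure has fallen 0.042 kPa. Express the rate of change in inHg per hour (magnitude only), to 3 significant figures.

0.0124 inHg per hour

0.042 kPa / 1 h × 0.2953 inHg/kPa = 0.0124 inHg/h.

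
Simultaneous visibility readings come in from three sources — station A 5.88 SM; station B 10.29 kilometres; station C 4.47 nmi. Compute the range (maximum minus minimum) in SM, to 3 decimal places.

station B: 10.29 km = 6.39391 SM.
station C: 4.47 nmi = 5.14398 SM.
Spread: 6.39391 − 5.14398 = 1.250 SM.

1.250 SM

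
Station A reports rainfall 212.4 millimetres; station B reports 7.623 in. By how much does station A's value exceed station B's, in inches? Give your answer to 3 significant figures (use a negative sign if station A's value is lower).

0.739 in

station A: 212.4 mm = 8.36220 in.
Difference: 8.36220 − 7.62300 = 0.739 in.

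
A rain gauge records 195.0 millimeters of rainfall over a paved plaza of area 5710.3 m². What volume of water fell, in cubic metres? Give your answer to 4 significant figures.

1 mm over 1 m² is 1 L, so volume = 195 × 5710.3 = 1113508.5 L = 1114 m³.

1114 cubic metres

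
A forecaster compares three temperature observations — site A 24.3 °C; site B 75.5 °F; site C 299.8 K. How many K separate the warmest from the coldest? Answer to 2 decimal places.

site B: 75.5 °F = 24.167 °C.
site C: 299.8 K = 26.650 °C.
Spread: 26.650 − 24.167 = 2.483 °C.

2.48 K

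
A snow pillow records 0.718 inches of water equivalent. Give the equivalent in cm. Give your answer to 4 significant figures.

1.824 cm

1 in = 2.54 cm, so 0.718 × 2.54 = 1.824 cm.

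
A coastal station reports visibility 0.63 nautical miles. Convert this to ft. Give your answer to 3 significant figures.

1 nmi = 6076.12 ft, so 0.63 × 6076.12 = 3830 ft.

3830 ft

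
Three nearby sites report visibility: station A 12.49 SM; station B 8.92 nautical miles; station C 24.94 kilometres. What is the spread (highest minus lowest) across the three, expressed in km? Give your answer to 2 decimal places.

station A: 12.49 SM = 20.1007 km.
station B: 8.92 nmi = 16.5198 km.
Spread: 24.9400 − 16.5198 = 8.42 km.

8.42 km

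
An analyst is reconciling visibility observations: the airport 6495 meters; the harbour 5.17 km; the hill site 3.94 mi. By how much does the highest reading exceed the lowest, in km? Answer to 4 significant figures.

the airport: 6495 m = 6.49500 km.
the hill site: 3.94 SM = 6.34082 km.
Spread: 6.49500 − 5.17000 = 1.325 km.

1.325 km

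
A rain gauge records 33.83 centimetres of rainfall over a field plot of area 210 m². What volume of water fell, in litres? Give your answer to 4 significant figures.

Depth: 33.83 cm × 10 = 338.3 mm.
1 mm over 1 m² is 1 L, so volume = 338.3 × 210 = 71043 L ≈ 71040 L.

71040 litres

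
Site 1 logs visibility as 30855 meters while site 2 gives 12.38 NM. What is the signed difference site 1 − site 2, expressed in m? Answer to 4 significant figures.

site 2: 12.38 nmi = 22927.76 m.
Difference: 30855.00 − 22927.76 = 7927 m.

7927 m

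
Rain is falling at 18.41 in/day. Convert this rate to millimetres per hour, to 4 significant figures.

19.48 mm/hour

18.41 in/day × 25.4 mm/in × 0.0416667 day/hour = 19.48 mm/hour.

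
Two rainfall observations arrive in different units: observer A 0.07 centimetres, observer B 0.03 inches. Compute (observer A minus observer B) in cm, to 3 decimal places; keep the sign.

-0.006 cm

observer B: 0.03 in = 0.07620 cm.
Difference: 0.07000 − 0.07620 = -0.006 cm.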